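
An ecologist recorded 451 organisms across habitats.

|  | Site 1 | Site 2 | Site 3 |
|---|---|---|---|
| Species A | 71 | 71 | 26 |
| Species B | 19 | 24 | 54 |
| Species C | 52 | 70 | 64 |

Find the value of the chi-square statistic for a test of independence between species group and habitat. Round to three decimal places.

Row totals: 168, 97, 186. Column totals: 142, 165, 144. Grand total N = 451.
Expected counts (row total × column total / N):
  Species A, Site 1: 168×142/451 = 52.8958
  Species A, Site 2: 168×165/451 = 61.4634
  Species A, Site 3: 168×144/451 = 53.6408
  Species B, Site 1: 97×142/451 = 30.5410
  Species B, Site 2: 97×165/451 = 35.4878
  Species B, Site 3: 97×144/451 = 30.9712
  Species C, Site 1: 186×142/451 = 58.5632
  Species C, Site 2: 186×165/451 = 68.0488
  Species C, Site 3: 186×144/451 = 59.3880
Contributions (O − E)²/E:
  (71 − 52.8958)²/52.8958 = 6.1964
  (71 − 61.4634)²/61.4634 = 1.4797
  (26 − 53.6408)²/53.6408 = 14.2431
  (19 − 30.5410)²/30.5410 = 4.3612
  (24 − 35.4878)²/35.4878 = 3.7187
  (54 − 30.9712)²/30.9712 = 17.1232
  (52 − 58.5632)²/58.5632 = 0.7355
  (70 − 68.0488)²/68.0488 = 0.0559
  (64 − 59.3880)²/59.3880 = 0.3582
χ² = 6.1964 + 1.4797 + 14.2431 + 4.3612 + 3.7187 + 17.1232 + 0.7355 + 0.0559 + 0.3582 = 48.272

48.272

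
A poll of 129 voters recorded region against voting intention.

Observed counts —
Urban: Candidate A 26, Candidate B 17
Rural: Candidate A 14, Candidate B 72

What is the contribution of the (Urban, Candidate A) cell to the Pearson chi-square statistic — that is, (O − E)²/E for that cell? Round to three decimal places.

12.033

Row total (Urban) = 43; column total (Candidate A) = 40; N = 129.
Expected count E = 43 × 40 / 129 = 13.33333.
Contribution = (O − E)²/E = (26 − 13.33333)² / 13.33333 = 12.033.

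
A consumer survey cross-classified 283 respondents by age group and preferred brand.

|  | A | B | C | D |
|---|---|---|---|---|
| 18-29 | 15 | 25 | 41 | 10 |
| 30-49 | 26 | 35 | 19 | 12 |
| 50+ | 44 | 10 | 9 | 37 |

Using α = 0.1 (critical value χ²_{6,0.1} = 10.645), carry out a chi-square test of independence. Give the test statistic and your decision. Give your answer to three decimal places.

73.419; reject H₀

Row totals: 91, 92, 100. Column totals: 85, 70, 69, 59. Grand total N = 283.
Expected counts (row total × column total / N):
  18-29, A: 91×85/283 = 27.3322
  18-29, B: 91×70/283 = 22.5088
  18-29, C: 91×69/283 = 22.1873
  18-29, D: 91×59/283 = 18.9717
  30-49, A: 92×85/283 = 27.6325
  30-49, B: 92×70/283 = 22.7562
  30-49, C: 92×69/283 = 22.4311
  30-49, D: 92×59/283 = 19.1802
  50+, A: 100×85/283 = 30.0353
  50+, B: 100×70/283 = 24.7350
  50+, C: 100×69/283 = 24.3816
  50+, D: 100×59/283 = 20.8481
Contributions (O − E)²/E:
  (15 − 27.3322)²/27.3322 = 5.5642
  (25 − 22.5088)²/22.5088 = 0.2757
  (41 − 22.1873)²/22.1873 = 15.9514
  (10 − 18.9717)²/18.9717 = 4.2427
  (26 − 27.6325)²/27.6325 = 0.0964
  (35 − 22.7562)²/22.7562 = 6.5877
  (19 − 22.4311)²/22.4311 = 0.5248
  (12 − 19.1802)²/19.1802 = 2.6879
  (44 − 30.0353)²/30.0353 = 6.4928
  (10 − 24.7350)²/24.7350 = 8.7779
  (9 − 24.3816)²/24.3816 = 9.7038
  (37 − 20.8481)²/20.8481 = 12.5136
χ² = 5.5642 + 0.2757 + 15.9514 + 4.2427 + 0.0964 + 6.5877 + 0.5248 + 2.6879 + 6.4928 + 8.7779 + 9.7038 + 12.5136 = 73.419
df = (3−1)(4−1) = 6. Since 73.419 > 10.645, reject the null hypothesis of independence at α = 0.1.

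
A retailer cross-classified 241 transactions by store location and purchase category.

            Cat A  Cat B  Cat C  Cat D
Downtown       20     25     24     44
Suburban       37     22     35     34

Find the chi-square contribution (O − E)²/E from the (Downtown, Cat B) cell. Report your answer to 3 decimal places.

Row total (Downtown) = 113; column total (Cat B) = 47; N = 241.
Expected count E = 113 × 47 / 241 = 22.0373.
Contribution = (O − E)²/E = (25 − 22.0373)² / 22.0373 = 0.398.

0.398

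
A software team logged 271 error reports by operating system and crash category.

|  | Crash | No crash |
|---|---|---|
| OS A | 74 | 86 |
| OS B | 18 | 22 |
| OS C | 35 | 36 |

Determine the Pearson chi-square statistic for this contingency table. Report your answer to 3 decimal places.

Row totals: 160, 40, 71. Column totals: 127, 144. Grand total N = 271.
Expected counts (row total × column total / N):
  OS A, Crash: 160×127/271 = 74.98155
  OS A, No crash: 160×144/271 = 85.01845
  OS B, Crash: 40×127/271 = 18.74539
  OS B, No crash: 40×144/271 = 21.25461
  OS C, Crash: 71×127/271 = 33.27306
  OS C, No crash: 71×144/271 = 37.72694
Contributions (O − E)²/E:
  (74 − 74.98155)²/74.98155 = 0.0128
  (86 − 85.01845)²/85.01845 = 0.0113
  (18 − 18.74539)²/18.74539 = 0.0296
  (22 − 21.25461)²/21.25461 = 0.0261
  (35 − 33.27306)²/33.27306 = 0.0896
  (36 − 37.72694)²/37.72694 = 0.0791
χ² = 0.0128 + 0.0113 + 0.0296 + 0.0261 + 0.0896 + 0.0791 = 0.249

0.249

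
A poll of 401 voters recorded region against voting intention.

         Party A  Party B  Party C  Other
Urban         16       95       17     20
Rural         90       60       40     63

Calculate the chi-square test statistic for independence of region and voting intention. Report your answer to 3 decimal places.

68.311

Row totals: 148, 253. Column totals: 106, 155, 57, 83. Grand total N = 401.
Expected counts (row total × column total / N):
  Urban, Party A: 148×106/401 = 39.1222
  Urban, Party B: 148×155/401 = 57.2070
  Urban, Party C: 148×57/401 = 21.0374
  Urban, Other: 148×83/401 = 30.6334
  Rural, Party A: 253×106/401 = 66.8778
  Rural, Party B: 253×155/401 = 97.7930
  Rural, Party C: 253×57/401 = 35.9626
  Rural, Other: 253×83/401 = 52.3666
Contributions (O − E)²/E:
  (16 − 39.1222)²/39.1222 = 13.6658
  (95 − 57.2070)²/57.2070 = 24.9674
  (17 − 21.0374)²/21.0374 = 0.7748
  (20 − 30.6334)²/30.6334 = 3.6910
  (90 − 66.8778)²/66.8778 = 7.9942
  (60 − 97.7930)²/97.7930 = 14.6055
  (40 − 35.9626)²/35.9626 = 0.4533
  (63 − 52.3666)²/52.3666 = 2.1592
χ² = 13.6658 + 24.9674 + 0.7748 + 3.6910 + 7.9942 + 14.6055 + 0.4533 + 2.1592 = 68.311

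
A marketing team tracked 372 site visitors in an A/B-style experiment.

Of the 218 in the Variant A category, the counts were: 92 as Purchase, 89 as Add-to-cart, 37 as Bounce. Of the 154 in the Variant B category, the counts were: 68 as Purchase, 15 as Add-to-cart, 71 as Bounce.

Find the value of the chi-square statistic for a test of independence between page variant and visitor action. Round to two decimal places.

57.65

Row totals: 218, 154. Column totals: 160, 104, 108. Grand total N = 372.
Expected counts (row total × column total / N):
  Variant A, Purchase: 218×160/372 = 93.763
  Variant A, Add-to-cart: 218×104/372 = 60.946
  Variant A, Bounce: 218×108/372 = 63.290
  Variant B, Purchase: 154×160/372 = 66.237
  Variant B, Add-to-cart: 154×104/372 = 43.054
  Variant B, Bounce: 154×108/372 = 44.710
Contributions (O − E)²/E:
  (92 − 93.763)²/93.763 = 0.0331
  (89 − 60.946)²/60.946 = 12.9135
  (37 − 63.290)²/63.290 = 10.9206
  (68 − 66.237)²/66.237 = 0.0469
  (15 − 43.054)²/43.054 = 18.2800
  (71 − 44.710)²/44.710 = 15.4588
χ² = 0.0331 + 12.9135 + 10.9206 + 0.0469 + 18.2800 + 15.4588 = 57.65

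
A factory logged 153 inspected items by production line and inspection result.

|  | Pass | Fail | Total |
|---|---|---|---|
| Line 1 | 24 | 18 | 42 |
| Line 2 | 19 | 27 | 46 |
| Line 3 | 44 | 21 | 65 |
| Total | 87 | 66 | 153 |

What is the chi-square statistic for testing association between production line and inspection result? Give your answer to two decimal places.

Grand total N = 153.
Expected counts (row total × column total / N):
  Line 1, Pass: 42×87/153 = 23.882
  Line 1, Fail: 42×66/153 = 18.118
  Line 2, Pass: 46×87/153 = 26.157
  Line 2, Fail: 46×66/153 = 19.843
  Line 3, Pass: 65×87/153 = 36.961
  Line 3, Fail: 65×66/153 = 28.039
Contributions (O − E)²/E:
  (24 − 23.882)²/23.882 = 0.0006
  (18 − 18.118)²/18.118 = 0.0008
  (19 − 26.157)²/26.157 = 1.9583
  (27 − 19.843)²/19.843 = 2.5814
  (44 − 36.961)²/36.961 = 1.3405
  (21 − 28.039)²/28.039 = 1.7671
χ² = 0.0006 + 0.0008 + 1.9583 + 2.5814 + 1.3405 + 1.7671 = 7.65

7.65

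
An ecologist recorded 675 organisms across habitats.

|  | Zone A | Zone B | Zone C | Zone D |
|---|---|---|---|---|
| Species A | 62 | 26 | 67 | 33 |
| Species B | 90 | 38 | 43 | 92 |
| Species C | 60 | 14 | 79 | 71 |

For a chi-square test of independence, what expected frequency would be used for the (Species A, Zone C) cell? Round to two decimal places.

52.64

Row total (Species A) = 188; column total (Zone C) = 189; grand total N = 675.
Expected count = (row total × column total) / N = 188 × 189 / 675 = 52.64.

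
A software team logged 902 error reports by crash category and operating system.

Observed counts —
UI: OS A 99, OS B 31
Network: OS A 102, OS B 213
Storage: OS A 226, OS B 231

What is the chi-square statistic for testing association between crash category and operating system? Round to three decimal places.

72.389

Row totals: 130, 315, 457. Column totals: 427, 475. Grand total N = 902.
Expected counts (row total × column total / N):
  UI, OS A: 130×427/902 = 61.5410
  UI, OS B: 130×475/902 = 68.4590
  Network, OS A: 315×427/902 = 149.1186
  Network, OS B: 315×475/902 = 165.8814
  Storage, OS A: 457×427/902 = 216.3404
  Storage, OS B: 457×475/902 = 240.6596
Contributions (O − E)²/E:
  (99 − 61.5410)²/61.5410 = 22.8007
  (31 − 68.4590)²/68.4590 = 20.4966
  (102 − 149.1186)²/149.1186 = 14.8886
  (213 − 165.8814)²/165.8814 = 13.3840
  (226 − 216.3404)²/216.3404 = 0.4313
  (231 − 240.6596)²/240.6596 = 0.3877
χ² = 22.8007 + 20.4966 + 14.8886 + 13.3840 + 0.4313 + 0.3877 = 72.389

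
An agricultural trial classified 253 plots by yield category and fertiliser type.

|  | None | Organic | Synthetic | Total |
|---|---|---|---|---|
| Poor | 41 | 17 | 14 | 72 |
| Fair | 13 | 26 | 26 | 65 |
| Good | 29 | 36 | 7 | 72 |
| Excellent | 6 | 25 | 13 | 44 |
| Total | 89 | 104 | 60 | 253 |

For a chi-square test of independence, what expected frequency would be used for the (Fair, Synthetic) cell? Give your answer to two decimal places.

15.42

Row total (Fair) = 65; column total (Synthetic) = 60; grand total N = 253.
Expected count = (row total × column total) / N = 65 × 60 / 253 = 15.42.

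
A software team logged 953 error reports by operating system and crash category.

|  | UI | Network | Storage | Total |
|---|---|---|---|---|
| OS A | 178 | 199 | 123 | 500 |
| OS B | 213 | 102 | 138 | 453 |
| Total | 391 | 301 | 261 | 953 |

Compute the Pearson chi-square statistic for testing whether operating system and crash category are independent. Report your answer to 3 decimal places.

Grand total N = 953.
Expected counts (row total × column total / N):
  OS A, UI: 500×391/953 = 205.1417
  OS A, Network: 500×301/953 = 157.9224
  OS A, Storage: 500×261/953 = 136.9360
  OS B, UI: 453×391/953 = 185.8583
  OS B, Network: 453×301/953 = 143.0776
  OS B, Storage: 453×261/953 = 124.0640
Contributions (O − E)²/E:
  (178 − 205.1417)²/205.1417 = 3.5910
  (199 − 157.9224)²/157.9224 = 10.6848
  (123 − 136.9360)²/136.9360 = 1.4183
  (213 − 185.8583)²/185.8583 = 3.9636
  (102 − 143.0776)²/143.0776 = 11.7934
  (138 − 124.0640)²/124.0640 = 1.5654
χ² = 3.5910 + 10.6848 + 1.4183 + 3.9636 + 11.7934 + 1.5654 = 33.017

33.017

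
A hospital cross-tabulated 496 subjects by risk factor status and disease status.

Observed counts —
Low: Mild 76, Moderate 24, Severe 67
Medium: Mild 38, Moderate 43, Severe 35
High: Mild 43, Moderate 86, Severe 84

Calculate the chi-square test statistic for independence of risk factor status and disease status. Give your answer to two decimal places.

Row totals: 167, 116, 213. Column totals: 157, 153, 186. Grand total N = 496.
Expected counts (row total × column total / N):
  Low, Mild: 167×157/496 = 52.861
  Low, Moderate: 167×153/496 = 51.514
  Low, Severe: 167×186/496 = 62.625
  Medium, Mild: 116×157/496 = 36.718
  Medium, Moderate: 116×153/496 = 35.782
  Medium, Severe: 116×186/496 = 43.500
  High, Mild: 213×157/496 = 67.421
  High, Moderate: 213×153/496 = 65.704
  High, Severe: 213×186/496 = 79.875
Contributions (O − E)²/E:
  (76 − 52.861)²/52.861 = 10.1287
  (24 − 51.514)²/51.514 = 14.6954
  (67 − 62.625)²/62.625 = 0.3056
  (38 − 36.718)²/36.718 = 0.0448
  (43 − 35.782)²/35.782 = 1.4560
  (35 − 43.500)²/43.500 = 1.6609
  (43 − 67.421)²/67.421 = 8.8457
  (86 − 65.704)²/65.704 = 6.2694
  (84 − 79.875)²/79.875 = 0.2130
χ² = 10.1287 + 14.6954 + 0.3056 + 0.0448 + 1.4560 + 1.6609 + 8.8457 + 6.2694 + 0.2130 = 43.62

43.62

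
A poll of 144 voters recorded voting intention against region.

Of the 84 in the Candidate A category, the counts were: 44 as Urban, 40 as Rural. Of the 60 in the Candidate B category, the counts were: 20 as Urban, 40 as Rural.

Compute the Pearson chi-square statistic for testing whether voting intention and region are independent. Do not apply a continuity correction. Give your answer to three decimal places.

Row totals: 84, 60. Column totals: 64, 80. Grand total N = 144.
Expected counts (row total × column total / N):
  Candidate A, Urban: 84×64/144 = 37.3333
  Candidate A, Rural: 84×80/144 = 46.6667
  Candidate B, Urban: 60×64/144 = 26.6667
  Candidate B, Rural: 60×80/144 = 33.3333
Contributions (O − E)²/E:
  (44 − 37.3333)²/37.3333 = 1.1905
  (40 − 46.6667)²/46.6667 = 0.9524
  (20 − 26.6667)²/26.6667 = 1.6667
  (40 − 33.3333)²/33.3333 = 1.3333
χ² = 1.1905 + 0.9524 + 1.6667 + 1.3333 = 5.143

5.143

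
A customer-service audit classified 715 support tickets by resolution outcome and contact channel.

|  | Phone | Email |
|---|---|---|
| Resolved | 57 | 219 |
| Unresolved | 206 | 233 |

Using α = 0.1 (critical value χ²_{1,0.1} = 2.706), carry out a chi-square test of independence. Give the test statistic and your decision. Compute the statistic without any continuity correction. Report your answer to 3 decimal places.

50.303; reject H₀

Row totals: 276, 439. Column totals: 263, 452. Grand total N = 715.
Expected counts (row total × column total / N):
  Resolved, Phone: 276×263/715 = 101.5217
  Resolved, Email: 276×452/715 = 174.4783
  Unresolved, Phone: 439×263/715 = 161.4783
  Unresolved, Email: 439×452/715 = 277.5217
Contributions (O − E)²/E:
  (57 − 101.5217)²/101.5217 = 19.5247
  (219 − 174.4783)²/174.4783 = 11.3606
  (206 − 161.4783)²/161.4783 = 12.2752
  (233 − 277.5217)²/277.5217 = 7.1424
χ² = 19.5247 + 11.3606 + 12.2752 + 7.1424 = 50.303
df = (2−1)(2−1) = 1. Since 50.303 > 2.706, reject the null hypothesis of independence at α = 0.1.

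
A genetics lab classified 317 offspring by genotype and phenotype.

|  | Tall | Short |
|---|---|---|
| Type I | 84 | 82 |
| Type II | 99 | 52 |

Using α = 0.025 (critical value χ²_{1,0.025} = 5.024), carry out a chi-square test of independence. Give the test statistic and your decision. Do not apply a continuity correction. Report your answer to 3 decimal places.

7.252; reject H₀

Row totals: 166, 151. Column totals: 183, 134. Grand total N = 317.
Expected counts (row total × column total / N):
  Type I, Tall: 166×183/317 = 95.8297
  Type I, Short: 166×134/317 = 70.1703
  Type II, Tall: 151×183/317 = 87.1703
  Type II, Short: 151×134/317 = 63.8297
Contributions (O − E)²/E:
  (84 − 95.8297)²/95.8297 = 1.4603
  (82 − 70.1703)²/70.1703 = 1.9943
  (99 − 87.1703)²/87.1703 = 1.6054
  (52 − 63.8297)²/63.8297 = 2.1924
χ² = 1.4603 + 1.9943 + 1.6054 + 2.1924 = 7.252
df = (2−1)(2−1) = 1. Since 7.252 > 5.024, reject the null hypothesis of independence at α = 0.025.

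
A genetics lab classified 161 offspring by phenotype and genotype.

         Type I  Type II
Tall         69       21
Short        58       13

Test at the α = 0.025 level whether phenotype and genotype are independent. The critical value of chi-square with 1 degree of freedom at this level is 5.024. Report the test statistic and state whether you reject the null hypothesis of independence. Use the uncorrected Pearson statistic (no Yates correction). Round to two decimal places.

Row totals: 90, 71. Column totals: 127, 34. Grand total N = 161.
Expected counts (row total × column total / N):
  Tall, Type I: 90×127/161 = 70.994
  Tall, Type II: 90×34/161 = 19.006
  Short, Type I: 71×127/161 = 56.006
  Short, Type II: 71×34/161 = 14.994
Contributions (O − E)²/E:
  (69 − 70.994)²/70.994 = 0.0560
  (21 − 19.006)²/19.006 = 0.2092
  (58 − 56.006)²/56.006 = 0.0710
  (13 − 14.994)²/14.994 = 0.2652
χ² = 0.0560 + 0.2092 + 0.0710 + 0.2652 = 0.60
df = (2−1)(2−1) = 1. Since 0.60 < 5.024, fail to reject the null hypothesis of independence at α = 0.025.

0.60; fail to reject H₀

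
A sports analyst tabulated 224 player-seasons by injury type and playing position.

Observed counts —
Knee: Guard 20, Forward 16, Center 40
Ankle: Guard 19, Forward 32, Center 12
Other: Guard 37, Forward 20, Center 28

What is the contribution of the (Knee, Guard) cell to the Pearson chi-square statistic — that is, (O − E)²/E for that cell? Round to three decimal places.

1.298

Row total (Knee) = 76; column total (Guard) = 76; N = 224.
Expected count E = 76 × 76 / 224 = 25.7857.
Contribution = (O − E)²/E = (20 − 25.7857)² / 25.7857 = 1.298.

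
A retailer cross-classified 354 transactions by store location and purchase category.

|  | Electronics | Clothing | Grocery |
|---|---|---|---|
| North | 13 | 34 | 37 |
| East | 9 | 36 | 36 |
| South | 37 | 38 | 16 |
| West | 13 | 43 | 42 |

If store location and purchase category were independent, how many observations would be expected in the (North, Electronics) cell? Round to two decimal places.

17.08

Row total (North) = 84; column total (Electronics) = 72; grand total N = 354.
Expected count = (row total × column total) / N = 84 × 72 / 354 = 17.08.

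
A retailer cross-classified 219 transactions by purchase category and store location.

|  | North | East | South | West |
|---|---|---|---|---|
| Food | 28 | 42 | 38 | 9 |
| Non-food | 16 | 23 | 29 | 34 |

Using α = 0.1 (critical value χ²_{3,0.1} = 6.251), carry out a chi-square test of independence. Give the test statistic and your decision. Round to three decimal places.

23.654; reject H₀

Row totals: 117, 102. Column totals: 44, 65, 67, 43. Grand total N = 219.
Expected counts (row total × column total / N):
  Food, North: 117×44/219 = 23.5068
  Food, East: 117×65/219 = 34.7260
  Food, South: 117×67/219 = 35.7945
  Food, West: 117×43/219 = 22.9726
  Non-food, North: 102×44/219 = 20.4932
  Non-food, East: 102×65/219 = 30.2740
  Non-food, South: 102×67/219 = 31.2055
  Non-food, West: 102×43/219 = 20.0274
Contributions (O − E)²/E:
  (28 − 23.5068)²/23.5068 = 0.8589
  (42 − 34.7260)²/34.7260 = 1.5237
  (38 − 35.7945)²/35.7945 = 0.1359
  (9 − 22.9726)²/22.9726 = 8.4985
  (16 − 20.4932)²/20.4932 = 0.9851
  (23 − 30.2740)²/30.2740 = 1.7477
  (29 − 31.2055)²/31.2055 = 0.1559
  (34 − 20.0274)²/20.0274 = 9.7483
χ² = 0.8589 + 1.5237 + 0.1359 + 8.4985 + 0.9851 + 1.7477 + 0.1559 + 9.7483 = 23.654
df = (2−1)(4−1) = 3. Since 23.654 > 6.251, reject the null hypothesis of independence at α = 0.1.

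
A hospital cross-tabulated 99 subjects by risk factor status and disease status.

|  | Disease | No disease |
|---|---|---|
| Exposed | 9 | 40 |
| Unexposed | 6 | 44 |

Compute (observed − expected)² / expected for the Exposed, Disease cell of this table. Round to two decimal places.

0.33

Row total (Exposed) = 49; column total (Disease) = 15; N = 99.
Expected count E = 49 × 15 / 99 = 7.424.
Contribution = (O − E)²/E = (9 − 7.424)² / 7.424 = 0.33.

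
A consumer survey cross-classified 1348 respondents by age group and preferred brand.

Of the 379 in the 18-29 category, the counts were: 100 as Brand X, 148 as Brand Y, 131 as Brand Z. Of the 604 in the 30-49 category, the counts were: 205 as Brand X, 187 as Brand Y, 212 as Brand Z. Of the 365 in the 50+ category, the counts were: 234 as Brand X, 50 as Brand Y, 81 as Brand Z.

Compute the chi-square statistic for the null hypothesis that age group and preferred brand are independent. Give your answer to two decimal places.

133.90

Row totals: 379, 604, 365. Column totals: 539, 385, 424. Grand total N = 1348.
Expected counts (row total × column total / N):
  18-29, Brand X: 379×539/1348 = 151.544
  18-29, Brand Y: 379×385/1348 = 108.246
  18-29, Brand Z: 379×424/1348 = 119.211
  30-49, Brand X: 604×539/1348 = 241.510
  30-49, Brand Y: 604×385/1348 = 172.507
  30-49, Brand Z: 604×424/1348 = 189.982
  50+, Brand X: 365×539/1348 = 145.946
  50+, Brand Y: 365×385/1348 = 104.247
  50+, Brand Z: 365×424/1348 = 114.807
Contributions (O − E)²/E:
  (100 − 151.544)²/151.544 = 17.5314
  (148 − 108.246)²/108.246 = 14.5999
  (131 − 119.211)²/119.211 = 1.1658
  (205 − 241.510)²/241.510 = 5.5194
  (187 − 172.507)²/172.507 = 1.2176
  (212 − 189.982)²/189.982 = 2.5518
  (234 − 145.946)²/145.946 = 53.1259
  (50 − 104.247)²/104.247 = 28.2285
  (81 − 114.807)²/114.807 = 9.9551
χ² = 17.5314 + 14.5999 + 1.1658 + 5.5194 + 1.2176 + 2.5518 + 53.1259 + 28.2285 + 9.9551 = 133.90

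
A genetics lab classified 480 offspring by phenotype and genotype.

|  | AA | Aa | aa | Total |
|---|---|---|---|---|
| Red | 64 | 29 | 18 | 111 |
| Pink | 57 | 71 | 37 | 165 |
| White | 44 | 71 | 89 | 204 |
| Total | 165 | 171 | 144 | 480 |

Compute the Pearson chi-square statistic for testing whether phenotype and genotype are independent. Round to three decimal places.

55.443

Grand total N = 480.
Expected counts (row total × column total / N):
  Red, AA: 111×165/480 = 38.1562
  Red, Aa: 111×171/480 = 39.5438
  Red, aa: 111×144/480 = 33.3000
  Pink, AA: 165×165/480 = 56.7188
  Pink, Aa: 165×171/480 = 58.7812
  Pink, aa: 165×144/480 = 49.5000
  White, AA: 204×165/480 = 70.1250
  White, Aa: 204×171/480 = 72.6750
  White, aa: 204×144/480 = 61.2000
Contributions (O − E)²/E:
  (64 − 38.1562)²/38.1562 = 17.5044
  (29 − 39.5438)²/39.5438 = 2.8114
  (18 − 33.3000)²/33.3000 = 7.0297
  (57 − 56.7188)²/56.7188 = 0.0014
  (71 − 58.7812)²/58.7812 = 2.5399
  (37 − 49.5000)²/49.5000 = 3.1566
  (44 − 70.1250)²/70.1250 = 9.7328
  (71 − 72.6750)²/72.6750 = 0.0386
  (89 − 61.2000)²/61.2000 = 12.6281
χ² = 17.5044 + 2.8114 + 7.0297 + 0.0014 + 2.5399 + 3.1566 + 9.7328 + 0.0386 + 12.6281 = 55.443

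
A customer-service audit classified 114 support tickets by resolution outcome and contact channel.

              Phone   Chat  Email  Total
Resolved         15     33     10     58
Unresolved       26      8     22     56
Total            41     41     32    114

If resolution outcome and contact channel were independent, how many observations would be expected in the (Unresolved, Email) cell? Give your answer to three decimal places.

15.719

Row total (Unresolved) = 56; column total (Email) = 32; grand total N = 114.
Expected count = (row total × column total) / N = 56 × 32 / 114 = 15.719.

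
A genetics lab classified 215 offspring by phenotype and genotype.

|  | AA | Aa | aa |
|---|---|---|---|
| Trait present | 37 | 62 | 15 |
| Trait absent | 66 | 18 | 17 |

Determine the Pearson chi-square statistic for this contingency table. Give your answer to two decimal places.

31.82

Row totals: 114, 101. Column totals: 103, 80, 32. Grand total N = 215.
Expected counts (row total × column total / N):
  Trait present, AA: 114×103/215 = 54.614
  Trait present, Aa: 114×80/215 = 42.419
  Trait present, aa: 114×32/215 = 16.967
  Trait absent, AA: 101×103/215 = 48.386
  Trait absent, Aa: 101×80/215 = 37.581
  Trait absent, aa: 101×32/215 = 15.033
Contributions (O − E)²/E:
  (37 − 54.614)²/54.614 = 5.6808
  (62 − 42.419)²/42.419 = 9.0388
  (15 − 16.967)²/16.967 = 0.2280
  (66 − 48.386)²/48.386 = 6.4120
  (18 − 37.581)²/37.581 = 10.2024
  (17 − 15.033)²/15.033 = 0.2574
χ² = 5.6808 + 9.0388 + 0.2280 + 6.4120 + 10.2024 + 0.2574 = 31.82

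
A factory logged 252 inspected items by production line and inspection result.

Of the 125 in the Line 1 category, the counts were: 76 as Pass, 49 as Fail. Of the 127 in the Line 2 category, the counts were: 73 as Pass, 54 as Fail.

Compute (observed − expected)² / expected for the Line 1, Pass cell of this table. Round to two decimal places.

0.06

Row total (Line 1) = 125; column total (Pass) = 149; N = 252.
Expected count E = 125 × 149 / 252 = 73.909.
Contribution = (O − E)²/E = (76 − 73.909)² / 73.909 = 0.06.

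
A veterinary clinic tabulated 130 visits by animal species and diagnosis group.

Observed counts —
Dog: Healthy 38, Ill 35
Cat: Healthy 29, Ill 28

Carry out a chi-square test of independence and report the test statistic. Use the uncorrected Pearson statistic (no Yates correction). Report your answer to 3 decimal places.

Row totals: 73, 57. Column totals: 67, 63. Grand total N = 130.
Expected counts (row total × column total / N):
  Dog, Healthy: 73×67/130 = 37.6231
  Dog, Ill: 73×63/130 = 35.3769
  Cat, Healthy: 57×67/130 = 29.3769
  Cat, Ill: 57×63/130 = 27.6231
Contributions (O − E)²/E:
  (38 − 37.6231)²/37.6231 = 0.0038
  (35 − 35.3769)²/35.3769 = 0.0040
  (29 − 29.3769)²/29.3769 = 0.0048
  (28 − 27.6231)²/27.6231 = 0.0051
χ² = 0.0038 + 0.0040 + 0.0048 + 0.0051 = 0.018

0.018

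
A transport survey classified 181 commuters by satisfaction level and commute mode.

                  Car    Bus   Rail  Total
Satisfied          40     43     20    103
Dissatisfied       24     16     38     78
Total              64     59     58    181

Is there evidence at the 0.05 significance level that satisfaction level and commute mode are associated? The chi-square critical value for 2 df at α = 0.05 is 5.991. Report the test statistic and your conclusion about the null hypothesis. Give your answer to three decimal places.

Grand total N = 181.
Expected counts (row total × column total / N):
  Satisfied, Car: 103×64/181 = 36.4199
  Satisfied, Bus: 103×59/181 = 33.5746
  Satisfied, Rail: 103×58/181 = 33.0055
  Dissatisfied, Car: 78×64/181 = 27.5801
  Dissatisfied, Bus: 78×59/181 = 25.4254
  Dissatisfied, Rail: 78×58/181 = 24.9945
Contributions (O − E)²/E:
  (40 − 36.4199)²/36.4199 = 0.3519
  (43 − 33.5746)²/33.5746 = 2.6460
  (20 − 33.0055)²/33.0055 = 5.1247
  (24 − 27.5801)²/27.5801 = 0.4647
  (16 − 25.4254)²/25.4254 = 3.4941
  (38 − 24.9945)²/24.9945 = 6.7672
χ² = 0.3519 + 2.6460 + 5.1247 + 0.4647 + 3.4941 + 6.7672 = 18.849
df = (2−1)(3−1) = 2. Since 18.849 > 5.991, reject the null hypothesis of independence at α = 0.05.

18.849; reject H₀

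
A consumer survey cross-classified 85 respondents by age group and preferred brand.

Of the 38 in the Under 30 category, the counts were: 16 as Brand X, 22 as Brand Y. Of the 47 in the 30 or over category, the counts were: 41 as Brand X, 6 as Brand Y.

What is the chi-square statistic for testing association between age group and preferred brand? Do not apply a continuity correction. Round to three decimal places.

19.372

Row totals: 38, 47. Column totals: 57, 28. Grand total N = 85.
Expected counts (row total × column total / N):
  Under 30, Brand X: 38×57/85 = 25.4824
  Under 30, Brand Y: 38×28/85 = 12.5176
  30 or over, Brand X: 47×57/85 = 31.5176
  30 or over, Brand Y: 47×28/85 = 15.4824
Contributions (O − E)²/E:
  (16 − 25.4824)²/25.4824 = 3.5285
  (22 − 12.5176)²/12.5176 = 7.1832
  (41 − 31.5176)²/31.5176 = 2.8529
  (6 − 15.4824)²/15.4824 = 5.8076
χ² = 3.5285 + 7.1832 + 2.8529 + 5.8076 = 19.372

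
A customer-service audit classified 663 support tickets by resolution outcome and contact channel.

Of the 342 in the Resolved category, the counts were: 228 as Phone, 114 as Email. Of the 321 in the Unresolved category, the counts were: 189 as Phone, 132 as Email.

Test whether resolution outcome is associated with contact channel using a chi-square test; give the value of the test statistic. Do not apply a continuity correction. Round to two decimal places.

Row totals: 342, 321. Column totals: 417, 246. Grand total N = 663.
Expected counts (row total × column total / N):
  Resolved, Phone: 342×417/663 = 215.104
  Resolved, Email: 342×246/663 = 126.896
  Unresolved, Phone: 321×417/663 = 201.896
  Unresolved, Email: 321×246/663 = 119.104
Contributions (O − E)²/E:
  (228 − 215.104)²/215.104 = 0.7731
  (114 − 126.896)²/126.896 = 1.3106
  (189 − 201.896)²/201.896 = 0.8237
  (132 − 119.104)²/119.104 = 1.3963
χ² = 0.7731 + 1.3106 + 0.8237 + 1.3963 = 4.30

4.30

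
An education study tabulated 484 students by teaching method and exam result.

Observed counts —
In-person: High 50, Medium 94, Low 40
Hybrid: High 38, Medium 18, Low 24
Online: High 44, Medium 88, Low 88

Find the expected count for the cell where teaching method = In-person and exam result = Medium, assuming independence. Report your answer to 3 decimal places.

Row total (In-person) = 184; column total (Medium) = 200; grand total N = 484.
Expected count = (row total × column total) / N = 184 × 200 / 484 = 76.033.

76.033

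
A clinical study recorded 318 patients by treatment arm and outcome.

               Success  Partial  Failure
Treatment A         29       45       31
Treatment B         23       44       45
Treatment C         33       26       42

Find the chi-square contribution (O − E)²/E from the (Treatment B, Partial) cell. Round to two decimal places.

0.30

Row total (Treatment B) = 112; column total (Partial) = 115; N = 318.
Expected count E = 112 × 115 / 318 = 40.503.
Contribution = (O − E)²/E = (44 − 40.503)² / 40.503 = 0.30.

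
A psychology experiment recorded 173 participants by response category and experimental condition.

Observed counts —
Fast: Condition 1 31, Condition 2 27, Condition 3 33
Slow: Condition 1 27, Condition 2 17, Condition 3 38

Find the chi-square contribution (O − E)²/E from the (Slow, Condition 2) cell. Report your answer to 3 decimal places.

Row total (Slow) = 82; column total (Condition 2) = 44; N = 173.
Expected count E = 82 × 44 / 173 = 20.8555.
Contribution = (O − E)²/E = (17 − 20.8555)² / 20.8555 = 0.713.

0.713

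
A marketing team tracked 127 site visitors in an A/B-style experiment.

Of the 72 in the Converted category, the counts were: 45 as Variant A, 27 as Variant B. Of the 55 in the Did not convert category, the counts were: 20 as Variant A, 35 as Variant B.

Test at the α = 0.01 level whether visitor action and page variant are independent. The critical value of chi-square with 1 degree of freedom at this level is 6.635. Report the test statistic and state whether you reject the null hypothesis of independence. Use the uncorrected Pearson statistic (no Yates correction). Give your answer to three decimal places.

Row totals: 72, 55. Column totals: 65, 62. Grand total N = 127.
Expected counts (row total × column total / N):
  Converted, Variant A: 72×65/127 = 36.8504
  Converted, Variant B: 72×62/127 = 35.1496
  Did not convert, Variant A: 55×65/127 = 28.1496
  Did not convert, Variant B: 55×62/127 = 26.8504
Contributions (O − E)²/E:
  (45 − 36.8504)²/36.8504 = 1.8023
  (27 − 35.1496)²/35.1496 = 1.8895
  (20 − 28.1496)²/28.1496 = 2.3594
  (35 − 26.8504)²/26.8504 = 2.4736
χ² = 1.8023 + 1.8895 + 2.3594 + 2.4736 = 8.525
df = (2−1)(2−1) = 1. Since 8.525 > 6.635, reject the null hypothesis of independence at α = 0.01.

8.525; reject H₀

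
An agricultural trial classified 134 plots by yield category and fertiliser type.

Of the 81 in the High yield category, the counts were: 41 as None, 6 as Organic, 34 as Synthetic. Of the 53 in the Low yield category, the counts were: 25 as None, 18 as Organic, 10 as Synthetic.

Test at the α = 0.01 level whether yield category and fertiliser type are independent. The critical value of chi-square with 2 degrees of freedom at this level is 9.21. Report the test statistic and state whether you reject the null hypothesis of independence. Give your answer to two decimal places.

Row totals: 81, 53. Column totals: 66, 24, 44. Grand total N = 134.
Expected counts (row total × column total / N):
  High yield, None: 81×66/134 = 39.896
  High yield, Organic: 81×24/134 = 14.507
  High yield, Synthetic: 81×44/134 = 26.597
  Low yield, None: 53×66/134 = 26.104
  Low yield, Organic: 53×24/134 = 9.493
  Low yield, Synthetic: 53×44/134 = 17.403
Contributions (O − E)²/E:
  (41 − 39.896)²/39.896 = 0.0305
  (6 − 14.507)²/14.507 = 4.9886
  (34 − 26.597)²/26.597 = 2.0605
  (25 − 26.104)²/26.104 = 0.0467
  (18 − 9.493)²/9.493 = 7.6234
  (10 − 17.403)²/17.403 = 3.1491
χ² = 0.0305 + 4.9886 + 2.0605 + 0.0467 + 7.6234 + 3.1491 = 17.90
df = (2−1)(3−1) = 2. Since 17.90 > 9.21, reject the null hypothesis of independence at α = 0.01.

17.90; reject H₀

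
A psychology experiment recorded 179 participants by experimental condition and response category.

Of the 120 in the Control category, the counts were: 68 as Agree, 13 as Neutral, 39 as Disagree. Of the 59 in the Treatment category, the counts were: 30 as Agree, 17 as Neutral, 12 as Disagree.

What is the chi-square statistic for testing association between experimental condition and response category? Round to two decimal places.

9.93

Row totals: 120, 59. Column totals: 98, 30, 51. Grand total N = 179.
Expected counts (row total × column total / N):
  Control, Agree: 120×98/179 = 65.6983
  Control, Neutral: 120×30/179 = 20.1117
  Control, Disagree: 120×51/179 = 34.1899
  Treatment, Agree: 59×98/179 = 32.3017
  Treatment, Neutral: 59×30/179 = 9.8883
  Treatment, Disagree: 59×51/179 = 16.8101
Contributions (O − E)²/E:
  (68 − 65.6983)²/65.6983 = 0.0806
  (13 − 20.1117)²/20.1117 = 2.5148
  (39 − 34.1899)²/34.1899 = 0.6767
  (30 − 32.3017)²/32.3017 = 0.1640
  (17 − 9.8883)²/9.8883 = 5.1148
  (12 − 16.8101)²/16.8101 = 1.3764
χ² = 0.0806 + 2.5148 + 0.6767 + 0.1640 + 5.1148 + 1.3764 = 9.93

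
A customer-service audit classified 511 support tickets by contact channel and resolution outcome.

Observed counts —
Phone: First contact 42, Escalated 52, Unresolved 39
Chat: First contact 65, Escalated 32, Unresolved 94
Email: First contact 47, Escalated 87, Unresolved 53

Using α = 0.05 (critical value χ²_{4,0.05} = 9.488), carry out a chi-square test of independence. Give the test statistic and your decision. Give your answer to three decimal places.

Row totals: 133, 191, 187. Column totals: 154, 171, 186. Grand total N = 511.
Expected counts (row total × column total / N):
  Phone, First contact: 133×154/511 = 40.0822
  Phone, Escalated: 133×171/511 = 44.5068
  Phone, Unresolved: 133×186/511 = 48.4110
  Chat, First contact: 191×154/511 = 57.5616
  Chat, Escalated: 191×171/511 = 63.9159
  Chat, Unresolved: 191×186/511 = 69.5225
  Email, First contact: 187×154/511 = 56.3562
  Email, Escalated: 187×171/511 = 62.5773
  Email, Unresolved: 187×186/511 = 68.0665
Contributions (O − E)²/E:
  (42 − 40.0822)²/40.0822 = 0.0918
  (52 − 44.5068)²/44.5068 = 1.2616
  (39 − 48.4110)²/48.4110 = 1.8295
  (65 − 57.5616)²/57.5616 = 0.9612
  (32 − 63.9159)²/63.9159 = 15.9370
  (94 − 69.5225)²/69.5225 = 8.6180
  (47 − 56.3562)²/56.3562 = 1.5533
  (87 − 62.5773)²/62.5773 = 9.5317
  (53 − 68.0665)²/68.0665 = 3.3350
χ² = 0.0918 + 1.2616 + 1.8295 + 0.9612 + 15.9370 + 8.6180 + 1.5533 + 9.5317 + 3.3350 = 43.119
df = (3−1)(3−1) = 4. Since 43.119 > 9.488, reject the null hypothesis of independence at α = 0.05.

43.119; reject H₀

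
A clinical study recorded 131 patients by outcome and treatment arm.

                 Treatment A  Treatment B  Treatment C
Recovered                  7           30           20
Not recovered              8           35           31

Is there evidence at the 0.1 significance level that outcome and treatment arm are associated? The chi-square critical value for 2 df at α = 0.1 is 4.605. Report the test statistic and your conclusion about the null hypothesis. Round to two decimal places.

Row totals: 57, 74. Column totals: 15, 65, 51. Grand total N = 131.
Expected counts (row total × column total / N):
  Recovered, Treatment A: 57×15/131 = 6.527
  Recovered, Treatment B: 57×65/131 = 28.282
  Recovered, Treatment C: 57×51/131 = 22.191
  Not recovered, Treatment A: 74×15/131 = 8.473
  Not recovered, Treatment B: 74×65/131 = 36.718
  Not recovered, Treatment C: 74×51/131 = 28.809
Contributions (O − E)²/E:
  (7 − 6.527)²/6.527 = 0.0343
  (30 − 28.282)²/28.282 = 0.1044
  (20 − 22.191)²/22.191 = 0.2163
  (8 − 8.473)²/8.473 = 0.0264
  (35 − 36.718)²/36.718 = 0.0804
  (31 − 28.809)²/28.809 = 0.1666
χ² = 0.0343 + 0.1044 + 0.2163 + 0.0264 + 0.0804 + 0.1666 = 0.63
df = (2−1)(3−1) = 2. Since 0.63 < 4.605, fail to reject the null hypothesis of independence at α = 0.1.

0.63; fail to reject H₀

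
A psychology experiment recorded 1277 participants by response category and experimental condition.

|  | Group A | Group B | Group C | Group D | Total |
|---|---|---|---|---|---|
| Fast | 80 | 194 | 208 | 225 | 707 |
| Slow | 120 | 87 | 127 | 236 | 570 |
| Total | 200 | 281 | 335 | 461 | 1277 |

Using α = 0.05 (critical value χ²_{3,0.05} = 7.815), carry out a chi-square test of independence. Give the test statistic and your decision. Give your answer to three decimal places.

54.521; reject H₀

Grand total N = 1277.
Expected counts (row total × column total / N):
  Fast, Group A: 707×200/1277 = 110.7283
  Fast, Group B: 707×281/1277 = 155.5732
  Fast, Group C: 707×335/1277 = 185.4699
  Fast, Group D: 707×461/1277 = 255.2287
  Slow, Group A: 570×200/1277 = 89.2717
  Slow, Group B: 570×281/1277 = 125.4268
  Slow, Group C: 570×335/1277 = 149.5301
  Slow, Group D: 570×461/1277 = 205.7713
Contributions (O − E)²/E:
  (80 − 110.7283)²/110.7283 = 8.5274
  (194 − 155.5732)²/155.5732 = 9.4915
  (208 − 185.4699)²/185.4699 = 2.7369
  (225 − 255.2287)²/255.2287 = 3.5802
  (120 − 89.2717)²/89.2717 = 10.5770
  (87 − 125.4268)²/125.4268 = 11.7728
  (127 − 149.5301)²/149.5301 = 3.3947
  (236 − 205.7713)²/205.7713 = 4.4407
χ² = 8.5274 + 9.4915 + 2.7369 + 3.5802 + 10.5770 + 11.7728 + 3.3947 + 4.4407 = 54.521
df = (2−1)(4−1) = 3. Since 54.521 > 7.815, reject the null hypothesis of independence at α = 0.05.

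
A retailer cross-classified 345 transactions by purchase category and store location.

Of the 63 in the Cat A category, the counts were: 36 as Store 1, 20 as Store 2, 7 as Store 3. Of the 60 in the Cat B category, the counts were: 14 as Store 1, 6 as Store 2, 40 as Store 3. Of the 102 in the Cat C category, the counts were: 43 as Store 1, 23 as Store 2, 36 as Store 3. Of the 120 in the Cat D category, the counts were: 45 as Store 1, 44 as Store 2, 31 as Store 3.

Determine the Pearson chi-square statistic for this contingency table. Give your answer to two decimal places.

52.71

Row totals: 63, 60, 102, 120. Column totals: 138, 93, 114. Grand total N = 345.
Expected counts (row total × column total / N):
  Cat A, Store 1: 63×138/345 = 25.200
  Cat A, Store 2: 63×93/345 = 16.983
  Cat A, Store 3: 63×114/345 = 20.817
  Cat B, Store 1: 60×138/345 = 24.000
  Cat B, Store 2: 60×93/345 = 16.174
  Cat B, Store 3: 60×114/345 = 19.826
  Cat C, Store 1: 102×138/345 = 40.800
  Cat C, Store 2: 102×93/345 = 27.496
  Cat C, Store 3: 102×114/345 = 33.704
  Cat D, Store 1: 120×138/345 = 48.000
  Cat D, Store 2: 120×93/345 = 32.348
  Cat D, Store 3: 120×114/345 = 39.652
Contributions (O − E)²/E:
  (36 − 25.200)²/25.200 = 4.6286
  (20 − 16.983)²/16.983 = 0.5360
  (7 − 20.817)²/20.817 = 9.1708
  (14 − 24.000)²/24.000 = 4.1667
  (6 − 16.174)²/16.174 = 6.3998
  (40 − 19.826)²/19.826 = 20.5281
  (43 − 40.800)²/40.800 = 0.1186
  (23 − 27.496)²/27.496 = 0.7352
  (36 − 33.704)²/33.704 = 0.1564
  (45 − 48.000)²/48.000 = 0.1875
  (44 − 32.348)²/32.348 = 4.1971
  (31 − 39.652)²/39.652 = 1.8879
χ² = 4.6286 + 0.5360 + 9.1708 + 4.1667 + 6.3998 + 20.5281 + 0.1186 + 0.7352 + 0.1564 + 0.1875 + 4.1971 + 1.8879 = 52.71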